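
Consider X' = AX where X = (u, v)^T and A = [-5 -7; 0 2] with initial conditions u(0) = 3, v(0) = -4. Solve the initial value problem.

Coefficient matrix A = [[-5, -7], [0, 2]].
Characteristic polynomial det(A - λI) = λ^2 + 3λ - 10 = 0.
Eigenvalues λ = 2, -5.
For λ=2: (A-λI) row 1 is [-7, -7], so an eigenvector is (-1, 1).
For λ=-5: (A-λI) row 1 is [0, -7], so an eigenvector is (-1, 0).
General solution: K_1e^(2t)(-1,1) + K_2e^(-5t)(-1,0).
Applying u(0)=3, v(0)=-4 gives K_1=-4, K_2=1.

u(t) = 4e^(2t) - e^(-5t), v(t) = -4e^(2t)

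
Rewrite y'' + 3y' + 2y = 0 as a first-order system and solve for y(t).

Let x_1 = y, x_2 = y'. Then x_1' = x_2 and x_2' = -2x_1 - 3x_2.
A = [[0,1],[-2,-3]]; det(A-λI) = λ^2 + 3λ + 2.
Eigenvalues λ = -2, -1 with eigenvectors (1,-2), (1,-1).

y(t) = K_1e^(-2t) + K_2e^(-t)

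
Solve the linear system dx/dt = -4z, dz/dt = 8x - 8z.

x(t) = K_1e^(-4t)sin(4t) - K_2e^(-4t)cos(4t), z(t) = K_1e^(-4t)sin(4t) - K_1e^(-4t)cos(4t) - K_2e^(-4t)sin(4t) - K_2e^(-4t)cos(4t)

Coefficient matrix A = [[0, -4], [8, -8]].
Characteristic polynomial det(A - λI) = λ^2 + 8λ + 32 = 0.
Eigenvalues λ = -4 ± 4i (complex conjugate pair).
For λ=-4+4i: an eigenvector is (0,-1) - i(1,1) = (0 - i, -1 - i).
A real fundamental pair from Re and Im of e^((-4+4i)t)v: X_1 = e^(-4t)(cos(4t)·(0,-1) + sin(4t)·(1,1)), X_2 = e^(-4t)(sin(4t)·(0,-1) - cos(4t)·(1,1)).
General solution: K_1X_1 + K_2X_2.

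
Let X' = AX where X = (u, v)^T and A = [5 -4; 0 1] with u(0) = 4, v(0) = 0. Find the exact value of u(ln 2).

A = [[5,-4],[0,1]]; eigenvalues λ = 5, 1.
Eigenvectors: (-1,0) for λ=5, (1,1) for λ=1.
From the initial condition, c_1 = -4, c_2 = 0.
u(ln 2) = (-4)(2^5)(-1) + (0)(2^1)(1) = 128.

128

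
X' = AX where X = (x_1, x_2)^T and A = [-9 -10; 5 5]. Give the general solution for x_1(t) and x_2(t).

x_1(t) = -3C_1e^(-2t)sin(t) - C_1e^(-2t)cos(t) - C_2e^(-2t)sin(t) + 3C_2e^(-2t)cos(t), x_2(t) = 2C_1e^(-2t)sin(t) + C_1e^(-2t)cos(t) + C_2e^(-2t)sin(t) - 2C_2e^(-2t)cos(t)

Coefficient matrix A = [[-9, -10], [5, 5]].
Characteristic polynomial det(A - λI) = λ^2 + 4λ + 5 = 0.
Eigenvalues λ = -2 ± i (complex conjugate pair).
For λ=-2+i: an eigenvector is (-1,1) - i(-3,2) = (-1 + 3i, 1 - 2i).
A real fundamental pair from Re and Im of e^((-2+i)t)v: X_1 = e^(-2t)(cos(t)·(-1,1) + sin(t)·(-3,2)), X_2 = e^(-2t)(sin(t)·(-1,1) - cos(t)·(-3,2)).
General solution: C_1X_1 + C_2X_2.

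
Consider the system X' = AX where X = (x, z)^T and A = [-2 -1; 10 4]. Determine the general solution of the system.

Coefficient matrix A = [[-2, -1], [10, 4]].
Characteristic polynomial det(A - λI) = λ^2 - 2λ + 2 = 0.
Eigenvalues λ = 1 ± i (complex conjugate pair).
For λ=1+i: an eigenvector is (1,-3) - i(0,1) = (1, -3 - i).
A real fundamental pair from Re and Im of e^((1+i)t)v: X_1 = e^(t)(cos(t)·(1,-3) + sin(t)·(0,1)), X_2 = e^(t)(sin(t)·(1,-3) - cos(t)·(0,1)).
General solution: C_1X_1 + C_2X_2.

x(t) = C_1e^(t)cos(t) + C_2e^(t)sin(t), z(t) = C_1e^(t)sin(t) - 3C_1e^(t)cos(t) - 3C_2e^(t)sin(t) - C_2e^(t)cos(t)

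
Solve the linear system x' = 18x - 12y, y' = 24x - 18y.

x(t) = -C_1e^(-6t) + C_2e^(6t), y(t) = -2C_1e^(-6t) + C_2e^(6t)

Coefficient matrix A = [[18, -12], [24, -18]].
Characteristic polynomial det(A - λI) = λ^2 - 36 = 0.
Eigenvalues λ = -6, 6.
For λ=-6: (A-λI) row 1 is [24, -12], so an eigenvector is (-1, -2).
For λ=6: (A-λI) row 1 is [12, -12], so an eigenvector is (1, 1).
General solution: C_1e^(-6t)(-1,-2) + C_2e^(6t)(1,1).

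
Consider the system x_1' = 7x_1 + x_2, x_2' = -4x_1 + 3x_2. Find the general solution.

Coefficient matrix A = [[7, 1], [-4, 3]].
Characteristic polynomial det(A - λI) = λ^2 - 10λ + 25 = 0.
Single eigenvalue λ = 5 with algebraic multiplicity 2.
Eigenvector v = (-1,2); generalized eigenvector w with (A-λI)w=v is (-2,3).
General solution: e^(5t)[K_1·v + K_2·(t·v + w)].

x_1(t) = -K_1e^(5t) - K_2te^(5t) - 2K_2e^(5t), x_2(t) = 2K_1e^(5t) + 2K_2te^(5t) + 3K_2e^(5t)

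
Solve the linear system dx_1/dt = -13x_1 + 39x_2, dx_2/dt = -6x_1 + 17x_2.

x_1(t) = -3c_1e^(2t)sin(3t) - 2c_1e^(2t)cos(3t) - 2c_2e^(2t)sin(3t) + 3c_2e^(2t)cos(3t), x_2(t) = -c_1e^(2t)sin(3t) - c_1e^(2t)cos(3t) - c_2e^(2t)sin(3t) + c_2e^(2t)cos(3t)

Coefficient matrix A = [[-13, 39], [-6, 17]].
Characteristic polynomial det(A - λI) = λ^2 - 4λ + 13 = 0.
Eigenvalues λ = 2 ± 3i (complex conjugate pair).
For λ=2+3i: an eigenvector is (-2,-1) - i(-3,-1) = (-2 + 3i, -1 + i).
A real fundamental pair from Re and Im of e^((2+3i)t)v: X_1 = e^(2t)(cos(3t)·(-2,-1) + sin(3t)·(-3,-1)), X_2 = e^(2t)(sin(3t)·(-2,-1) - cos(3t)·(-3,-1)).
General solution: c_1X_1 + c_2X_2.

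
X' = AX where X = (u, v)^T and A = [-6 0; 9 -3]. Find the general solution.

u(t) = c_1e^(-6t), v(t) = -3c_1e^(-6t) + c_2e^(-3t)

Coefficient matrix A = [[-6, 0], [9, -3]].
Characteristic polynomial det(A - λI) = λ^2 + 9λ + 18 = 0.
Eigenvalues λ = -6, -3.
For λ=-6: (A-λI) row 2 is [9, 3], so an eigenvector is (1, -3).
For λ=-3: (A-λI) row 1 is [-3, 0], so an eigenvector is (0, 1).
General solution: c_1e^(-6t)(1,-3) + c_2e^(-3t)(0,1).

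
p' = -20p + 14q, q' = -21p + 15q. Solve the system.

Coefficient matrix A = [[-20, 14], [-21, 15]].
Characteristic polynomial det(A - λI) = λ^2 + 5λ - 6 = 0.
Eigenvalues λ = -6, 1.
For λ=-6: (A-λI) row 1 is [-14, 14], so an eigenvector is (1, 1).
For λ=1: (A-λI) row 1 is [-21, 14], so an eigenvector is (2, 3).
General solution: C_1e^(-6t)(1,1) + C_2e^(t)(2,3).

p(t) = C_1e^(-6t) + 2C_2e^(t), q(t) = C_1e^(-6t) + 3C_2e^(t)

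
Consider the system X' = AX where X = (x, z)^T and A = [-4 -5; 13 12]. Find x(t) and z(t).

x(t) = K_1e^(4t)sin(t) - 2K_1e^(4t)cos(t) - 2K_2e^(4t)sin(t) - K_2e^(4t)cos(t), z(t) = -2K_1e^(4t)sin(t) + 3K_1e^(4t)cos(t) + 3K_2e^(4t)sin(t) + 2K_2e^(4t)cos(t)

Coefficient matrix A = [[-4, -5], [13, 12]].
Characteristic polynomial det(A - λI) = λ^2 - 8λ + 17 = 0.
Eigenvalues λ = 4 ± i (complex conjugate pair).
For λ=4+i: an eigenvector is (-2,3) - i(1,-2) = (-2 - i, 3 + 2i).
A real fundamental pair from Re and Im of e^((4+i)t)v: X_1 = e^(4t)(cos(t)·(-2,3) + sin(t)·(1,-2)), X_2 = e^(4t)(sin(t)·(-2,3) - cos(t)·(1,-2)).
General solution: K_1X_1 + K_2X_2.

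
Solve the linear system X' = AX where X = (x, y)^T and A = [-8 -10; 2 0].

x(t) = K_1e^(-4t)sin(2t) + 2K_1e^(-4t)cos(2t) + 2K_2e^(-4t)sin(2t) - K_2e^(-4t)cos(2t), y(t) = -K_1e^(-4t)cos(2t) - K_2e^(-4t)sin(2t)

Coefficient matrix A = [[-8, -10], [2, 0]].
Characteristic polynomial det(A - λI) = λ^2 + 8λ + 20 = 0.
Eigenvalues λ = -4 ± 2i (complex conjugate pair).
For λ=-4+2i: an eigenvector is (2,-1) - i(1,0) = (2 - i, -1).
A real fundamental pair from Re and Im of e^((-4+2i)t)v: X_1 = e^(-4t)(cos(2t)·(2,-1) + sin(2t)·(1,0)), X_2 = e^(-4t)(sin(2t)·(2,-1) - cos(2t)·(1,0)).
General solution: K_1X_1 + K_2X_2.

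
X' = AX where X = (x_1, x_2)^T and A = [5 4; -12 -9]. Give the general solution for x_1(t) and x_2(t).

Coefficient matrix A = [[5, 4], [-12, -9]].
Characteristic polynomial det(A - λI) = λ^2 + 4λ + 3 = 0.
Eigenvalues λ = -1, -3.
For λ=-1: (A-λI) row 1 is [6, 4], so an eigenvector is (-2, 3).
For λ=-3: (A-λI) row 1 is [8, 4], so an eigenvector is (-1, 2).
General solution: C_1e^(-t)(-2,3) + C_2e^(-3t)(-1,2).

x_1(t) = -2C_1e^(-t) - C_2e^(-3t), x_2(t) = 3C_1e^(-t) + 2C_2e^(-3t)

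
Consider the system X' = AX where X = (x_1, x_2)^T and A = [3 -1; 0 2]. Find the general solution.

Coefficient matrix A = [[3, -1], [0, 2]].
Characteristic polynomial det(A - λI) = λ^2 - 5λ + 6 = 0.
Eigenvalues λ = 2, 3.
For λ=2: (A-λI) row 1 is [1, -1], so an eigenvector is (-1, -1).
For λ=3: (A-λI) row 1 is [0, -1], so an eigenvector is (1, 0).
General solution: c_1e^(2t)(-1,-1) + c_2e^(3t)(1,0).

x_1(t) = -c_1e^(2t) + c_2e^(3t), x_2(t) = -c_1e^(2t)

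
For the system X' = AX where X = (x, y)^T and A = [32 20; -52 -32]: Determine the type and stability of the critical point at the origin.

center

A = [[32,20],[-52,-32]]; det(A-λI) = λ^2 + 16.
λ = 0 ± 4i: zero real part.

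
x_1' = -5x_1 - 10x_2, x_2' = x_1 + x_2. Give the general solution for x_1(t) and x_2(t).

x_1(t) = K_1e^(-2t)sin(t) + 3K_1e^(-2t)cos(t) + 3K_2e^(-2t)sin(t) - K_2e^(-2t)cos(t), x_2(t) = -K_1e^(-2t)cos(t) - K_2e^(-2t)sin(t)

Coefficient matrix A = [[-5, -10], [1, 1]].
Characteristic polynomial det(A - λI) = λ^2 + 4λ + 5 = 0.
Eigenvalues λ = -2 ± i (complex conjugate pair).
For λ=-2+i: an eigenvector is (3,-1) - i(1,0) = (3 - i, -1).
A real fundamental pair from Re and Im of e^((-2+i)t)v: X_1 = e^(-2t)(cos(t)·(3,-1) + sin(t)·(1,0)), X_2 = e^(-2t)(sin(t)·(3,-1) - cos(t)·(1,0)).
General solution: K_1X_1 + K_2X_2.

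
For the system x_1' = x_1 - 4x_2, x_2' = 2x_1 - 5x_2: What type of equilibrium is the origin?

stable node

A = [[1,-4],[2,-5]]; det(A-λI) = λ^2 + 4λ + 3.
λ = -1, -3: both negative.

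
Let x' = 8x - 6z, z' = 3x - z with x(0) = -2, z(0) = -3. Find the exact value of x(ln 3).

450

A = [[8,-6],[3,-1]]; eigenvalues λ = 5, 2.
Eigenvectors: (-2,-1) for λ=5, (-1,-1) for λ=2.
From the initial condition, c_1 = -1, c_2 = 4.
x(ln 3) = (-1)(3^5)(-2) + (4)(3^2)(-1) = 450.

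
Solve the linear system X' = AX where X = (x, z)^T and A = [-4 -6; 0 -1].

Coefficient matrix A = [[-4, -6], [0, -1]].
Characteristic polynomial det(A - λI) = λ^2 + 5λ + 4 = 0.
Eigenvalues λ = -4, -1.
For λ=-4: (A-λI) row 1 is [0, -6], so an eigenvector is (-1, 0).
For λ=-1: (A-λI) row 1 is [-3, -6], so an eigenvector is (-2, 1).
General solution: C_1e^(-4t)(-1,0) + C_2e^(-t)(-2,1).

x(t) = -C_1e^(-4t) - 2C_2e^(-t), z(t) = C_2e^(-t)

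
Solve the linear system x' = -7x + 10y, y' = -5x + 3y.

x(t) = -K_1e^(-2t)sin(5t) + K_1e^(-2t)cos(5t) + K_2e^(-2t)sin(5t) + K_2e^(-2t)cos(5t), y(t) = -K_1e^(-2t)sin(5t) + K_2e^(-2t)cos(5t)

Coefficient matrix A = [[-7, 10], [-5, 3]].
Characteristic polynomial det(A - λI) = λ^2 + 4λ + 29 = 0.
Eigenvalues λ = -2 ± 5i (complex conjugate pair).
For λ=-2+5i: an eigenvector is (1,0) - i(-1,-1) = (1 + i, 0 + i).
A real fundamental pair from Re and Im of e^((-2+5i)t)v: X_1 = e^(-2t)(cos(5t)·(1,0) + sin(5t)·(-1,-1)), X_2 = e^(-2t)(sin(5t)·(1,0) - cos(5t)·(-1,-1)).
General solution: K_1X_1 + K_2X_2.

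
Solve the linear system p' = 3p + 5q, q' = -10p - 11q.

Coefficient matrix A = [[3, 5], [-10, -11]].
Characteristic polynomial det(A - λI) = λ^2 + 8λ + 17 = 0.
Eigenvalues λ = -4 ± i (complex conjugate pair).
For λ=-4+i: an eigenvector is (1,-1) - i(2,-3) = (1 - 2i, -1 + 3i).
A real fundamental pair from Re and Im of e^((-4+i)t)v: X_1 = e^(-4t)(cos(t)·(1,-1) + sin(t)·(2,-3)), X_2 = e^(-4t)(sin(t)·(1,-1) - cos(t)·(2,-3)).
General solution: C_1X_1 + C_2X_2.

p(t) = 2C_1e^(-4t)sin(t) + C_1e^(-4t)cos(t) + C_2e^(-4t)sin(t) - 2C_2e^(-4t)cos(t), q(t) = -3C_1e^(-4t)sin(t) - C_1e^(-4t)cos(t) - C_2e^(-4t)sin(t) + 3C_2e^(-4t)cos(t)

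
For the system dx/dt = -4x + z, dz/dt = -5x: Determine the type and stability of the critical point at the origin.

stable spiral

A = [[-4,1],[-5,0]]; det(A-λI) = λ^2 + 4λ + 5.
λ = -2 ± i: negative real part.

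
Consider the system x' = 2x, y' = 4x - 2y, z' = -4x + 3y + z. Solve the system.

Coefficient matrix A = [[2, 0, 0], [4, -2, 0], [-4, 3, 1]].
det(A - λI) = 0 gives eigenvalues λ = 1, -2, 2.
For λ=1: eigenvector (0,0,1).
For λ=-2: eigenvector (0,1,-1).
For λ=2: eigenvector (1,1,-1).
General solution: K_1e^(t)(0,0,1) + K_2e^(-2t)(0,1,-1) + K_3e^(2t)(1,1,-1).

x(t) = K_3e^(2t), y(t) = K_2e^(-2t) + K_3e^(2t), z(t) = K_1e^(t) - K_2e^(-2t) - K_3e^(2t)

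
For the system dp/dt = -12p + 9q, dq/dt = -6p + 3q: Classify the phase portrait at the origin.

A = [[-12,9],[-6,3]]; det(A-λI) = λ^2 + 9λ + 18.
λ = -6, -3: both negative.

stable node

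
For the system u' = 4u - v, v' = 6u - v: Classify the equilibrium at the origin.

A = [[4,-1],[6,-1]]; det(A-λI) = λ^2 - 3λ + 2.
λ = 2, 1: both positive.

unstable node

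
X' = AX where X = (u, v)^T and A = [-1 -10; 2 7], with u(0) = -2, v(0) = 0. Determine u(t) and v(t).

Coefficient matrix A = [[-1, -10], [2, 7]].
Characteristic polynomial det(A - λI) = λ^2 - 6λ + 13 = 0.
Eigenvalues λ = 3 ± 2i (complex conjugate pair).
For λ=3+2i: an eigenvector is (-1,0) - i(2,-1) = (-1 - 2i, 0 + i).
A real fundamental pair from Re and Im of e^((3+2i)t)v: X_1 = e^(3t)(cos(2t)·(-1,0) + sin(2t)·(2,-1)), X_2 = e^(3t)(sin(2t)·(-1,0) - cos(2t)·(2,-1)).
General solution: c_1X_1 + c_2X_2.
Applying u(0)=-2, v(0)=0 gives c_1=2, c_2=0.

u(t) = 4e^(3t)sin(2t) - 2e^(3t)cos(2t), v(t) = -2e^(3t)sin(2t)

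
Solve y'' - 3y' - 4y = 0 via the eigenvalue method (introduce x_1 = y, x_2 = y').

y(t) = C_1e^(-t) + C_2e^(4t)

Let x_1 = y, x_2 = y'. Then x_1' = x_2 and x_2' = 4x_1 + 3x_2.
A = [[0,1],[4,3]]; det(A-λI) = λ^2 - 3λ - 4.
Eigenvalues λ = -1, 4 with eigenvectors (1,-1), (1,4).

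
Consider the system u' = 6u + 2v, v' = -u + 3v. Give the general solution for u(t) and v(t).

Coefficient matrix A = [[6, 2], [-1, 3]].
Characteristic polynomial det(A - λI) = λ^2 - 9λ + 20 = 0.
Eigenvalues λ = 5, 4.
For λ=5: (A-λI) row 1 is [1, 2], so an eigenvector is (-2, 1).
For λ=4: (A-λI) row 1 is [2, 2], so an eigenvector is (-1, 1).
General solution: c_1e^(5t)(-2,1) + c_2e^(4t)(-1,1).

u(t) = -2c_1e^(5t) - c_2e^(4t), v(t) = c_1e^(5t) + c_2e^(4t)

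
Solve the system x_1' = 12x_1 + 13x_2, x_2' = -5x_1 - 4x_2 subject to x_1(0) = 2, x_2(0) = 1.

x_1(t) = 29e^(4t)sin(t) + 2e^(4t)cos(t), x_2(t) = -18e^(4t)sin(t) + e^(4t)cos(t)

Coefficient matrix A = [[12, 13], [-5, -4]].
Characteristic polynomial det(A - λI) = λ^2 - 8λ + 17 = 0.
Eigenvalues λ = 4 ± i (complex conjugate pair).
For λ=4+i: an eigenvector is (3,-2) - i(-2,1) = (3 + 2i, -2 - i).
A real fundamental pair from Re and Im of e^((4+i)t)v: X_1 = e^(4t)(cos(t)·(3,-2) + sin(t)·(-2,1)), X_2 = e^(4t)(sin(t)·(3,-2) - cos(t)·(-2,1)).
General solution: C_1X_1 + C_2X_2.
Applying x_1(0)=2, x_2(0)=1 gives C_1=-4, C_2=7.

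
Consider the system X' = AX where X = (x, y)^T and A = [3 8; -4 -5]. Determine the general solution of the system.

x(t) = -K_1e^(-t)sin(4t) + K_1e^(-t)cos(4t) + K_2e^(-t)sin(4t) + K_2e^(-t)cos(4t), y(t) = -K_1e^(-t)cos(4t) - K_2e^(-t)sin(4t)

Coefficient matrix A = [[3, 8], [-4, -5]].
Characteristic polynomial det(A - λI) = λ^2 + 2λ + 17 = 0.
Eigenvalues λ = -1 ± 4i (complex conjugate pair).
For λ=-1+4i: an eigenvector is (1,-1) - i(-1,0) = (1 + i, -1).
A real fundamental pair from Re and Im of e^((-1+4i)t)v: X_1 = e^(-t)(cos(4t)·(1,-1) + sin(4t)·(-1,0)), X_2 = e^(-t)(sin(4t)·(1,-1) - cos(4t)·(-1,0)).
General solution: K_1X_1 + K_2X_2.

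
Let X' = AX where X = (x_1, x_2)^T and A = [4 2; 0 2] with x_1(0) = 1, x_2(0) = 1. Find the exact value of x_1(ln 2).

28

A = [[4,2],[0,2]]; eigenvalues λ = 4, 2.
Eigenvectors: (-1,0) for λ=4, (-1,1) for λ=2.
From the initial condition, c_1 = -2, c_2 = 1.
x_1(ln 2) = (-2)(2^4)(-1) + (1)(2^2)(-1) = 28.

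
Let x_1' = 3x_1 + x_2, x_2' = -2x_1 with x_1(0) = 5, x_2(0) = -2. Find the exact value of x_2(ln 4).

-104

A = [[3,1],[-2,0]]; eigenvalues λ = 2, 1.
Eigenvectors: (-1,1) for λ=2, (1,-2) for λ=1.
From the initial condition, c_1 = -8, c_2 = -3.
x_2(ln 4) = (-8)(4^2)(1) + (-3)(4^1)(-2) = -104.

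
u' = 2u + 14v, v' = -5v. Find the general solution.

u(t) = -2C_1e^(-5t) - C_2e^(2t), v(t) = C_1e^(-5t)

Coefficient matrix A = [[2, 14], [0, -5]].
Characteristic polynomial det(A - λI) = λ^2 + 3λ - 10 = 0.
Eigenvalues λ = -5, 2.
For λ=-5: (A-λI) row 1 is [7, 14], so an eigenvector is (-2, 1).
For λ=2: (A-λI) row 1 is [0, 14], so an eigenvector is (-1, 0).
General solution: C_1e^(-5t)(-2,1) + C_2e^(2t)(-1,0).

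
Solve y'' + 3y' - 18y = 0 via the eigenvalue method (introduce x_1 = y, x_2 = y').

y(t) = K_1e^(3t) + K_2e^(-6t)

Let x_1 = y, x_2 = y'. Then x_1' = x_2 and x_2' = 18x_1 - 3x_2.
A = [[0,1],[18,-3]]; det(A-λI) = λ^2 + 3λ - 18.
Eigenvalues λ = 3, -6 with eigenvectors (1,3), (1,-6).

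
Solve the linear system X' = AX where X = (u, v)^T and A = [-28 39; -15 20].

Coefficient matrix A = [[-28, 39], [-15, 20]].
Characteristic polynomial det(A - λI) = λ^2 + 8λ + 25 = 0.
Eigenvalues λ = -4 ± 3i (complex conjugate pair).
For λ=-4+3i: an eigenvector is (-3,-2) - i(-2,-1) = (-3 + 2i, -2 + i).
A real fundamental pair from Re and Im of e^((-4+3i)t)v: X_1 = e^(-4t)(cos(3t)·(-3,-2) + sin(3t)·(-2,-1)), X_2 = e^(-4t)(sin(3t)·(-3,-2) - cos(3t)·(-2,-1)).
General solution: K_1X_1 + K_2X_2.

u(t) = -2K_1e^(-4t)sin(3t) - 3K_1e^(-4t)cos(3t) - 3K_2e^(-4t)sin(3t) + 2K_2e^(-4t)cos(3t), v(t) = -K_1e^(-4t)sin(3t) - 2K_1e^(-4t)cos(3t) - 2K_2e^(-4t)sin(3t) + K_2e^(-4t)cos(3t)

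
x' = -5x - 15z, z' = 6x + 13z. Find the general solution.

x(t) = -C_1e^(4t)sin(3t) + 2C_1e^(4t)cos(3t) + 2C_2e^(4t)sin(3t) + C_2e^(4t)cos(3t), z(t) = C_1e^(4t)sin(3t) - C_1e^(4t)cos(3t) - C_2e^(4t)sin(3t) - C_2e^(4t)cos(3t)

Coefficient matrix A = [[-5, -15], [6, 13]].
Characteristic polynomial det(A - λI) = λ^2 - 8λ + 25 = 0.
Eigenvalues λ = 4 ± 3i (complex conjugate pair).
For λ=4+3i: an eigenvector is (2,-1) - i(-1,1) = (2 + i, -1 - i).
A real fundamental pair from Re and Im of e^((4+3i)t)v: X_1 = e^(4t)(cos(3t)·(2,-1) + sin(3t)·(-1,1)), X_2 = e^(4t)(sin(3t)·(2,-1) - cos(3t)·(-1,1)).
General solution: C_1X_1 + C_2X_2.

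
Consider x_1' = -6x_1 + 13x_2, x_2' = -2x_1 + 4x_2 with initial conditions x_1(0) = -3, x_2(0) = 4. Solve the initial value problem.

Coefficient matrix A = [[-6, 13], [-2, 4]].
Characteristic polynomial det(A - λI) = λ^2 + 2λ + 2 = 0.
Eigenvalues λ = -1 ± i (complex conjugate pair).
For λ=-1+i: an eigenvector is (2,1) - i(3,1) = (2 - 3i, 1 - i).
A real fundamental pair from Re and Im of e^((-1+i)t)v: X_1 = e^(-t)(cos(t)·(2,1) + sin(t)·(3,1)), X_2 = e^(-t)(sin(t)·(2,1) - cos(t)·(3,1)).
General solution: C_1X_1 + C_2X_2.
Applying x_1(0)=-3, x_2(0)=4 gives C_1=15, C_2=11.

x_1(t) = 67e^(-t)sin(t) - 3e^(-t)cos(t), x_2(t) = 26e^(-t)sin(t) + 4e^(-t)cos(t)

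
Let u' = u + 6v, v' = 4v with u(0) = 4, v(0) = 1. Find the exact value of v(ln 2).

16

A = [[1,6],[0,4]]; eigenvalues λ = 1, 4.
Eigenvectors: (-1,0) for λ=1, (-2,-1) for λ=4.
From the initial condition, c_1 = -2, c_2 = -1.
v(ln 2) = (-2)(2^1)(0) + (-1)(2^4)(-1) = 16.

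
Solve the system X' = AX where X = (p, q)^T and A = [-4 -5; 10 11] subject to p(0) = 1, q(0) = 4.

Coefficient matrix A = [[-4, -5], [10, 11]].
Characteristic polynomial det(A - λI) = λ^2 - 7λ + 6 = 0.
Eigenvalues λ = 1, 6.
For λ=1: (A-λI) row 1 is [-5, -5], so an eigenvector is (1, -1).
For λ=6: (A-λI) row 1 is [-10, -5], so an eigenvector is (-1, 2).
General solution: K_1e^(t)(1,-1) + K_2e^(6t)(-1,2).
Applying p(0)=1, q(0)=4 gives K_1=6, K_2=5.

p(t) = -5e^(6t) + 6e^(t), q(t) = 10e^(6t) - 6e^(t)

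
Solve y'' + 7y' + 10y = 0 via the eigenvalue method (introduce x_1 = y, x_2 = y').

Let x_1 = y, x_2 = y'. Then x_1' = x_2 and x_2' = -10x_1 - 7x_2.
A = [[0,1],[-10,-7]]; det(A-λI) = λ^2 + 7λ + 10.
Eigenvalues λ = -2, -5 with eigenvectors (1,-2), (1,-5).

y(t) = K_1e^(-2t) + K_2e^(-5t)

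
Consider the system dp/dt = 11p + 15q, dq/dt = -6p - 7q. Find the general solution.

Coefficient matrix A = [[11, 15], [-6, -7]].
Characteristic polynomial det(A - λI) = λ^2 - 4λ + 13 = 0.
Eigenvalues λ = 2 ± 3i (complex conjugate pair).
For λ=2+3i: an eigenvector is (-2,1) - i(-1,1) = (-2 + i, 1 - i).
A real fundamental pair from Re and Im of e^((2+3i)t)v: X_1 = e^(2t)(cos(3t)·(-2,1) + sin(3t)·(-1,1)), X_2 = e^(2t)(sin(3t)·(-2,1) - cos(3t)·(-1,1)).
General solution: c_1X_1 + c_2X_2.

p(t) = -c_1e^(2t)sin(3t) - 2c_1e^(2t)cos(3t) - 2c_2e^(2t)sin(3t) + c_2e^(2t)cos(3t), q(t) = c_1e^(2t)sin(3t) + c_1e^(2t)cos(3t) + c_2e^(2t)sin(3t) - c_2e^(2t)cos(3t)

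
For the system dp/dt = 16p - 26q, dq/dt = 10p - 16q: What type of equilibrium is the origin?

center

A = [[16,-26],[10,-16]]; det(A-λI) = λ^2 + 4.
λ = 0 ± 2i: zero real part.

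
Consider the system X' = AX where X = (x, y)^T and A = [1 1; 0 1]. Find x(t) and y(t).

x(t) = -K_1e^(t) - K_2te^(t) - 3K_2e^(t), y(t) = -K_2e^(t)

Coefficient matrix A = [[1, 1], [0, 1]].
Characteristic polynomial det(A - λI) = λ^2 - 2λ + 1 = 0.
Single eigenvalue λ = 1 with algebraic multiplicity 2.
Eigenvector v = (-1,0); generalized eigenvector w with (A-λI)w=v is (-3,-1).
General solution: e^(t)[K_1·v + K_2·(t·v + w)].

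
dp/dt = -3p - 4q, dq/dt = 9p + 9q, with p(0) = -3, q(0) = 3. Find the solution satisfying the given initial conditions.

Coefficient matrix A = [[-3, -4], [9, 9]].
Characteristic polynomial det(A - λI) = λ^2 - 6λ + 9 = 0.
Single eigenvalue λ = 3 with algebraic multiplicity 2.
Eigenvector v = (2,-3); generalized eigenvector w with (A-λI)w=v is (-1,1).
General solution: e^(3t)[K_1·v + K_2·(t·v + w)].
Applying p(0)=-3, q(0)=3 gives K_1=0, K_2=3.

p(t) = 6te^(3t) - 3e^(3t), q(t) = -9te^(3t) + 3e^(3t)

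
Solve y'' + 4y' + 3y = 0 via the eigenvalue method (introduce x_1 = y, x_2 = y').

Let x_1 = y, x_2 = y'. Then x_1' = x_2 and x_2' = -3x_1 - 4x_2.
A = [[0,1],[-3,-4]]; det(A-λI) = λ^2 + 4λ + 3.
Eigenvalues λ = -3, -1 with eigenvectors (1,-3), (1,-1).

y(t) = K_1e^(-3t) + K_2e^(-t)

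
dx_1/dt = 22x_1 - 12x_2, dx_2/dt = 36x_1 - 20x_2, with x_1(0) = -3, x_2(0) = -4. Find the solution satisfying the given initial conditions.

Coefficient matrix A = [[22, -12], [36, -20]].
Characteristic polynomial det(A - λI) = λ^2 - 2λ - 8 = 0.
Eigenvalues λ = -2, 4.
For λ=-2: (A-λI) row 1 is [24, -12], so an eigenvector is (-1, -2).
For λ=4: (A-λI) row 1 is [18, -12], so an eigenvector is (-2, -3).
General solution: K_1e^(-2t)(-1,-2) + K_2e^(4t)(-2,-3).
Applying x_1(0)=-3, x_2(0)=-4 gives K_1=-1, K_2=2.

x_1(t) = -4e^(4t) + e^(-2t), x_2(t) = -6e^(4t) + 2e^(-2t)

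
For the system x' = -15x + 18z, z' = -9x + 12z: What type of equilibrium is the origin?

saddle

A = [[-15,18],[-9,12]]; det(A-λI) = λ^2 + 3λ - 18.
λ = 3, -6: opposite signs.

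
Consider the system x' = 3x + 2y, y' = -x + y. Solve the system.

Coefficient matrix A = [[3, 2], [-1, 1]].
Characteristic polynomial det(A - λI) = λ^2 - 4λ + 5 = 0.
Eigenvalues λ = 2 ± i (complex conjugate pair).
For λ=2+i: an eigenvector is (-1,0) - i(-1,1) = (-1 + i, 0 - i).
A real fundamental pair from Re and Im of e^((2+i)t)v: X_1 = e^(2t)(cos(t)·(-1,0) + sin(t)·(-1,1)), X_2 = e^(2t)(sin(t)·(-1,0) - cos(t)·(-1,1)).
General solution: c_1X_1 + c_2X_2.

x(t) = -c_1e^(2t)sin(t) - c_1e^(2t)cos(t) - c_2e^(2t)sin(t) + c_2e^(2t)cos(t), y(t) = c_1e^(2t)sin(t) - c_2e^(2t)cos(t)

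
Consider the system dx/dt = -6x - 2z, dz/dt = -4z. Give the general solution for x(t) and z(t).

Coefficient matrix A = [[-6, -2], [0, -4]].
Characteristic polynomial det(A - λI) = λ^2 + 10λ + 24 = 0.
Eigenvalues λ = -4, -6.
For λ=-4: (A-λI) row 1 is [-2, -2], so an eigenvector is (-1, 1).
For λ=-6: (A-λI) row 1 is [0, -2], so an eigenvector is (1, 0).
General solution: c_1e^(-4t)(-1,1) + c_2e^(-6t)(1,0).

x(t) = -c_1e^(-4t) + c_2e^(-6t), z(t) = c_1e^(-4t)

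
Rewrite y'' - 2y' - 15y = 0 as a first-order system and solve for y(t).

y(t) = c_1e^(5t) + c_2e^(-3t)

Let x_1 = y, x_2 = y'. Then x_1' = x_2 and x_2' = 15x_1 + 2x_2.
A = [[0,1],[15,2]]; det(A-λI) = λ^2 - 2λ - 15.
Eigenvalues λ = 5, -3 with eigenvectors (1,5), (1,-3).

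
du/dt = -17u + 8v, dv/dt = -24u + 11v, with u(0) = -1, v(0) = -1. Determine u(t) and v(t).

u(t) = e^(-t) - 2e^(-5t), v(t) = 2e^(-t) - 3e^(-5t)

Coefficient matrix A = [[-17, 8], [-24, 11]].
Characteristic polynomial det(A - λI) = λ^2 + 6λ + 5 = 0.
Eigenvalues λ = -5, -1.
For λ=-5: (A-λI) row 1 is [-12, 8], so an eigenvector is (-2, -3).
For λ=-1: (A-λI) row 1 is [-16, 8], so an eigenvector is (1, 2).
General solution: c_1e^(-5t)(-2,-3) + c_2e^(-t)(1,2).
Applying u(0)=-1, v(0)=-1 gives c_1=1, c_2=1.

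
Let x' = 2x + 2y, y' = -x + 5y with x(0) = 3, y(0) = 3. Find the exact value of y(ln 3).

243

A = [[2,2],[-1,5]]; eigenvalues λ = 3, 4.
Eigenvectors: (-2,-1) for λ=3, (-1,-1) for λ=4.
From the initial condition, c_1 = 0, c_2 = -3.
y(ln 3) = (0)(3^3)(-1) + (-3)(3^4)(-1) = 243.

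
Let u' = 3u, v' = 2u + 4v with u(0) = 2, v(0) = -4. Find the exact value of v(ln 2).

A = [[3,0],[2,4]]; eigenvalues λ = 3, 4.
Eigenvectors: (-1,2) for λ=3, (0,1) for λ=4.
From the initial condition, c_1 = -2, c_2 = 0.
v(ln 2) = (-2)(2^3)(2) + (0)(2^4)(1) = -32.

-32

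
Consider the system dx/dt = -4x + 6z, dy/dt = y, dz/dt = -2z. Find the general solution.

Coefficient matrix A = [[-4, 0, 6], [0, 1, 0], [0, 0, -2]].
det(A - λI) = 0 gives eigenvalues λ = -4, 1, -2.
For λ=-4: eigenvector (1,0,0).
For λ=1: eigenvector (0,1,0).
For λ=-2: eigenvector (3,0,1).
General solution: K_1e^(-4t)(1,0,0) + K_2e^(t)(0,1,0) + K_3e^(-2t)(3,0,1).

x(t) = K_1e^(-4t) + 3K_3e^(-2t), y(t) = K_2e^(t), z(t) = K_3e^(-2t)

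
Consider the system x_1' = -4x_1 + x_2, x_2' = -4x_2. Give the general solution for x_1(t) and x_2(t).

x_1(t) = c_1e^(-4t) + c_2te^(-4t) - c_2e^(-4t), x_2(t) = c_2e^(-4t)

Coefficient matrix A = [[-4, 1], [0, -4]].
Characteristic polynomial det(A - λI) = λ^2 + 8λ + 16 = 0.
Single eigenvalue λ = -4 with algebraic multiplicity 2.
Eigenvector v = (1,0); generalized eigenvector w with (A-λI)w=v is (-1,1).
General solution: e^(-4t)[c_1·v + c_2·(t·v + w)].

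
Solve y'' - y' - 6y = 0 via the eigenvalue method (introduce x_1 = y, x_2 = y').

y(t) = C_1e^(3t) + C_2e^(-2t)

Let x_1 = y, x_2 = y'. Then x_1' = x_2 and x_2' = 6x_1 + x_2.
A = [[0,1],[6,1]]; det(A-λI) = λ^2 - λ - 6.
Eigenvalues λ = 3, -2 with eigenvectors (1,3), (1,-2).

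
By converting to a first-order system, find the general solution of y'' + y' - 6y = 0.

y(t) = c_1e^(-3t) + c_2e^(2t)

Let x_1 = y, x_2 = y'. Then x_1' = x_2 and x_2' = 6x_1 - x_2.
A = [[0,1],[6,-1]]; det(A-λI) = λ^2 + λ - 6.
Eigenvalues λ = -3, 2 with eigenvectors (1,-3), (1,2).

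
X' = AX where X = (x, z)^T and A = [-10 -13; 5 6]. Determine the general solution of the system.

x(t) = 3c_1e^(-2t)sin(t) - 2c_1e^(-2t)cos(t) - 2c_2e^(-2t)sin(t) - 3c_2e^(-2t)cos(t), z(t) = -2c_1e^(-2t)sin(t) + c_1e^(-2t)cos(t) + c_2e^(-2t)sin(t) + 2c_2e^(-2t)cos(t)

Coefficient matrix A = [[-10, -13], [5, 6]].
Characteristic polynomial det(A - λI) = λ^2 + 4λ + 5 = 0.
Eigenvalues λ = -2 ± i (complex conjugate pair).
For λ=-2+i: an eigenvector is (-2,1) - i(3,-2) = (-2 - 3i, 1 + 2i).
A real fundamental pair from Re and Im of e^((-2+i)t)v: X_1 = e^(-2t)(cos(t)·(-2,1) + sin(t)·(3,-2)), X_2 = e^(-2t)(sin(t)·(-2,1) - cos(t)·(3,-2)).
General solution: c_1X_1 + c_2X_2.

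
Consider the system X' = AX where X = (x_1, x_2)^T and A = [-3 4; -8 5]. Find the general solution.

Coefficient matrix A = [[-3, 4], [-8, 5]].
Characteristic polynomial det(A - λI) = λ^2 - 2λ + 17 = 0.
Eigenvalues λ = 1 ± 4i (complex conjugate pair).
For λ=1+4i: an eigenvector is (1,1) - i(0,-1) = (1, 1 + i).
A real fundamental pair from Re and Im of e^((1+4i)t)v: X_1 = e^(t)(cos(4t)·(1,1) + sin(4t)·(0,-1)), X_2 = e^(t)(sin(4t)·(1,1) - cos(4t)·(0,-1)).
General solution: c_1X_1 + c_2X_2.

x_1(t) = c_1e^(t)cos(4t) + c_2e^(t)sin(4t), x_2(t) = -c_1e^(t)sin(4t) + c_1e^(t)cos(4t) + c_2e^(t)sin(4t) + c_2e^(t)cos(4t)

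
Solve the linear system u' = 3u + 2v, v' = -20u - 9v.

u(t) = -K_1e^(-3t)cos(2t) - K_2e^(-3t)sin(2t), v(t) = K_1e^(-3t)sin(2t) + 3K_1e^(-3t)cos(2t) + 3K_2e^(-3t)sin(2t) - K_2e^(-3t)cos(2t)

Coefficient matrix A = [[3, 2], [-20, -9]].
Characteristic polynomial det(A - λI) = λ^2 + 6λ + 13 = 0.
Eigenvalues λ = -3 ± 2i (complex conjugate pair).
For λ=-3+2i: an eigenvector is (-1,3) - i(0,1) = (-1, 3 - i).
A real fundamental pair from Re and Im of e^((-3+2i)t)v: X_1 = e^(-3t)(cos(2t)·(-1,3) + sin(2t)·(0,1)), X_2 = e^(-3t)(sin(2t)·(-1,3) - cos(2t)·(0,1)).
General solution: K_1X_1 + K_2X_2.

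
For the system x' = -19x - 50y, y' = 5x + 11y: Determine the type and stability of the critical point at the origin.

A = [[-19,-50],[5,11]]; det(A-λI) = λ^2 + 8λ + 41.
λ = -4 ± 5i: negative real part.

stable spiral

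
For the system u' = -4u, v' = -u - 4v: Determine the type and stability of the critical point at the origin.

stable improper node

A = [[-4,0],[-1,-4]]; det(A-λI) = λ^2 + 8λ + 16.
repeated λ = -4 with a single eigenvector.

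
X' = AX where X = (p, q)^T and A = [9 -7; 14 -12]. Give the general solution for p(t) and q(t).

Coefficient matrix A = [[9, -7], [14, -12]].
Characteristic polynomial det(A - λI) = λ^2 + 3λ - 10 = 0.
Eigenvalues λ = 2, -5.
For λ=2: (A-λI) row 1 is [7, -7], so an eigenvector is (1, 1).
For λ=-5: (A-λI) row 1 is [14, -7], so an eigenvector is (1, 2).
General solution: K_1e^(2t)(1,1) + K_2e^(-5t)(1,2).

p(t) = K_1e^(2t) + K_2e^(-5t), q(t) = K_1e^(2t) + 2K_2e^(-5t)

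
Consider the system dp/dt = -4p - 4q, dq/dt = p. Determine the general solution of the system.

p(t) = -2C_1e^(-2t) - 2C_2te^(-2t) - 3C_2e^(-2t), q(t) = C_1e^(-2t) + C_2te^(-2t) + 2C_2e^(-2t)

Coefficient matrix A = [[-4, -4], [1, 0]].
Characteristic polynomial det(A - λI) = λ^2 + 4λ + 4 = 0.
Single eigenvalue λ = -2 with algebraic multiplicity 2.
Eigenvector v = (-2,1); generalized eigenvector w with (A-λI)w=v is (-3,2).
General solution: e^(-2t)[C_1·v + C_2·(t·v + w)].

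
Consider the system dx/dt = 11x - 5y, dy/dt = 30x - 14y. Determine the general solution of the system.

x(t) = c_1e^(t) - c_2e^(-4t), y(t) = 2c_1e^(t) - 3c_2e^(-4t)

Coefficient matrix A = [[11, -5], [30, -14]].
Characteristic polynomial det(A - λI) = λ^2 + 3λ - 4 = 0.
Eigenvalues λ = 1, -4.
For λ=1: (A-λI) row 1 is [10, -5], so an eigenvector is (1, 2).
For λ=-4: (A-λI) row 1 is [15, -5], so an eigenvector is (-1, -3).
General solution: c_1e^(t)(1,2) + c_2e^(-4t)(-1,-3).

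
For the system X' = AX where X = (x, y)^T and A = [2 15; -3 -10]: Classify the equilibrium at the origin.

stable spiral

A = [[2,15],[-3,-10]]; det(A-λI) = λ^2 + 8λ + 25.
λ = -4 ± 3i: negative real part.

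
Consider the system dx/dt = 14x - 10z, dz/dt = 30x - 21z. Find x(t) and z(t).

x(t) = 2K_1e^(-t) + K_2e^(-6t), z(t) = 3K_1e^(-t) + 2K_2e^(-6t)

Coefficient matrix A = [[14, -10], [30, -21]].
Characteristic polynomial det(A - λI) = λ^2 + 7λ + 6 = 0.
Eigenvalues λ = -1, -6.
For λ=-1: (A-λI) row 1 is [15, -10], so an eigenvector is (2, 3).
For λ=-6: (A-λI) row 1 is [20, -10], so an eigenvector is (1, 2).
General solution: K_1e^(-t)(2,3) + K_2e^(-6t)(1,2).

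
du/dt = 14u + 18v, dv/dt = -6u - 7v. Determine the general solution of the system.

Coefficient matrix A = [[14, 18], [-6, -7]].
Characteristic polynomial det(A - λI) = λ^2 - 7λ + 10 = 0.
Eigenvalues λ = 5, 2.
For λ=5: (A-λI) row 1 is [9, 18], so an eigenvector is (-2, 1).
For λ=2: (A-λI) row 1 is [12, 18], so an eigenvector is (-3, 2).
General solution: C_1e^(5t)(-2,1) + C_2e^(2t)(-3,2).

u(t) = -2C_1e^(5t) - 3C_2e^(2t), v(t) = C_1e^(5t) + 2C_2e^(2t)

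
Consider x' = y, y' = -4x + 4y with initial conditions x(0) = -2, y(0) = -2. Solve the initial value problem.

x(t) = 2te^(2t) - 2e^(2t), y(t) = 4te^(2t) - 2e^(2t)

Coefficient matrix A = [[0, 1], [-4, 4]].
Characteristic polynomial det(A - λI) = λ^2 - 4λ + 4 = 0.
Single eigenvalue λ = 2 with algebraic multiplicity 2.
Eigenvector v = (1,2); generalized eigenvector w with (A-λI)w=v is (-2,-3).
General solution: e^(2t)[c_1·v + c_2·(t·v + w)].
Applying x(0)=-2, y(0)=-2 gives c_1=2, c_2=2.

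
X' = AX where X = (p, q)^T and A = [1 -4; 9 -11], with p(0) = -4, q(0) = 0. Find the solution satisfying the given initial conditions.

p(t) = -24te^(-5t) - 4e^(-5t), q(t) = -36te^(-5t)

Coefficient matrix A = [[1, -4], [9, -11]].
Characteristic polynomial det(A - λI) = λ^2 + 10λ + 25 = 0.
Single eigenvalue λ = -5 with algebraic multiplicity 2.
Eigenvector v = (2,3); generalized eigenvector w with (A-λI)w=v is (-1,-2).
General solution: e^(-5t)[K_1·v + K_2·(t·v + w)].
Applying p(0)=-4, q(0)=0 gives K_1=-8, K_2=-12.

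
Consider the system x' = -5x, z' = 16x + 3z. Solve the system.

x(t) = -K_1e^(-5t), z(t) = 2K_1e^(-5t) + K_2e^(3t)

Coefficient matrix A = [[-5, 0], [16, 3]].
Characteristic polynomial det(A - λI) = λ^2 + 2λ - 15 = 0.
Eigenvalues λ = -5, 3.
For λ=-5: (A-λI) row 2 is [16, 8], so an eigenvector is (-1, 2).
For λ=3: (A-λI) row 1 is [-8, 0], so an eigenvector is (0, 1).
General solution: K_1e^(-5t)(-1,2) + K_2e^(3t)(0,1).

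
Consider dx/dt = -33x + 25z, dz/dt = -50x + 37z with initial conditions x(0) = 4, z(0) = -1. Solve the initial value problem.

Coefficient matrix A = [[-33, 25], [-50, 37]].
Characteristic polynomial det(A - λI) = λ^2 - 4λ + 29 = 0.
Eigenvalues λ = 2 ± 5i (complex conjugate pair).
For λ=2+5i: an eigenvector is (2,3) - i(1,1) = (2 - i, 3 - i).
A real fundamental pair from Re and Im of e^((2+5i)t)v: X_1 = e^(2t)(cos(5t)·(2,3) + sin(5t)·(1,1)), X_2 = e^(2t)(sin(5t)·(2,3) - cos(5t)·(1,1)).
General solution: C_1X_1 + C_2X_2.
Applying x(0)=4, z(0)=-1 gives C_1=-5, C_2=-14.

x(t) = -33e^(2t)sin(5t) + 4e^(2t)cos(5t), z(t) = -47e^(2t)sin(5t) - e^(2t)cos(5t)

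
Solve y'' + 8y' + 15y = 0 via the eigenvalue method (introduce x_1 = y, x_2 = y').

y(t) = K_1e^(-3t) + K_2e^(-5t)

Let x_1 = y, x_2 = y'. Then x_1' = x_2 and x_2' = -15x_1 - 8x_2.
A = [[0,1],[-15,-8]]; det(A-λI) = λ^2 + 8λ + 15.
Eigenvalues λ = -3, -5 with eigenvectors (1,-3), (1,-5).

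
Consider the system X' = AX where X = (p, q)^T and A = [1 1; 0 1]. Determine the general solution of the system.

p(t) = C_1e^(t) + C_2te^(t) + 2C_2e^(t), q(t) = C_2e^(t)

Coefficient matrix A = [[1, 1], [0, 1]].
Characteristic polynomial det(A - λI) = λ^2 - 2λ + 1 = 0.
Single eigenvalue λ = 1 with algebraic multiplicity 2.
Eigenvector v = (1,0); generalized eigenvector w with (A-λI)w=v is (2,1).
General solution: e^(t)[C_1·v + C_2·(t·v + w)].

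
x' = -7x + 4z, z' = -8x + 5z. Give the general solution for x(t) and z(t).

x(t) = K_1e^(-3t) + K_2e^(t), z(t) = K_1e^(-3t) + 2K_2e^(t)

Coefficient matrix A = [[-7, 4], [-8, 5]].
Characteristic polynomial det(A - λI) = λ^2 + 2λ - 3 = 0.
Eigenvalues λ = -3, 1.
For λ=-3: (A-λI) row 1 is [-4, 4], so an eigenvector is (1, 1).
For λ=1: (A-λI) row 1 is [-8, 4], so an eigenvector is (1, 2).
General solution: K_1e^(-3t)(1,1) + K_2e^(t)(1,2).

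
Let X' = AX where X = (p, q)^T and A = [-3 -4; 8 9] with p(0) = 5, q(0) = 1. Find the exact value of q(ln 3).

2883

A = [[-3,-4],[8,9]]; eigenvalues λ = 1, 5.
Eigenvectors: (1,-1) for λ=1, (-1,2) for λ=5.
From the initial condition, c_1 = 11, c_2 = 6.
q(ln 3) = (11)(3^1)(-1) + (6)(3^5)(2) = 2883.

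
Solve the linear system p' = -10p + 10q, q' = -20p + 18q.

p(t) = c_1e^(4t)sin(2t) + 2c_1e^(4t)cos(2t) + 2c_2e^(4t)sin(2t) - c_2e^(4t)cos(2t), q(t) = c_1e^(4t)sin(2t) + 3c_1e^(4t)cos(2t) + 3c_2e^(4t)sin(2t) - c_2e^(4t)cos(2t)

Coefficient matrix A = [[-10, 10], [-20, 18]].
Characteristic polynomial det(A - λI) = λ^2 - 8λ + 20 = 0.
Eigenvalues λ = 4 ± 2i (complex conjugate pair).
For λ=4+2i: an eigenvector is (2,3) - i(1,1) = (2 - i, 3 - i).
A real fundamental pair from Re and Im of e^((4+2i)t)v: X_1 = e^(4t)(cos(2t)·(2,3) + sin(2t)·(1,1)), X_2 = e^(4t)(sin(2t)·(2,3) - cos(2t)·(1,1)).
General solution: c_1X_1 + c_2X_2.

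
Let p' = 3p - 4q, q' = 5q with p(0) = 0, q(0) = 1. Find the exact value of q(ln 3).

243

A = [[3,-4],[0,5]]; eigenvalues λ = 3, 5.
Eigenvectors: (1,0) for λ=3, (2,-1) for λ=5.
From the initial condition, c_1 = 2, c_2 = -1.
q(ln 3) = (2)(3^3)(0) + (-1)(3^5)(-1) = 243.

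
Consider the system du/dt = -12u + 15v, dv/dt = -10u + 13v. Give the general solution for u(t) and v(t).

Coefficient matrix A = [[-12, 15], [-10, 13]].
Characteristic polynomial det(A - λI) = λ^2 - λ - 6 = 0.
Eigenvalues λ = -2, 3.
For λ=-2: (A-λI) row 1 is [-10, 15], so an eigenvector is (-3, -2).
For λ=3: (A-λI) row 1 is [-15, 15], so an eigenvector is (-1, -1).
General solution: c_1e^(-2t)(-3,-2) + c_2e^(3t)(-1,-1).

u(t) = -3c_1e^(-2t) - c_2e^(3t), v(t) = -2c_1e^(-2t) - c_2e^(3t)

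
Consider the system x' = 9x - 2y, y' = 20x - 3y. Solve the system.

Coefficient matrix A = [[9, -2], [20, -3]].
Characteristic polynomial det(A - λI) = λ^2 - 6λ + 13 = 0.
Eigenvalues λ = 3 ± 2i (complex conjugate pair).
For λ=3+2i: an eigenvector is (-1,-3) - i(0,-1) = (-1, -3 + i).
A real fundamental pair from Re and Im of e^((3+2i)t)v: X_1 = e^(3t)(cos(2t)·(-1,-3) + sin(2t)·(0,-1)), X_2 = e^(3t)(sin(2t)·(-1,-3) - cos(2t)·(0,-1)).
General solution: C_1X_1 + C_2X_2.

x(t) = -C_1e^(3t)cos(2t) - C_2e^(3t)sin(2t), y(t) = -C_1e^(3t)sin(2t) - 3C_1e^(3t)cos(2t) - 3C_2e^(3t)sin(2t) + C_2e^(3t)cos(2t)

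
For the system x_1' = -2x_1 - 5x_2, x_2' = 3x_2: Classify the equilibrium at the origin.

A = [[-2,-5],[0,3]]; det(A-λI) = λ^2 - λ - 6.
λ = -2, 3: opposite signs.

saddle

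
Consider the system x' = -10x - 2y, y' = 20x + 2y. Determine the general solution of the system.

x(t) = -C_1e^(-4t)cos(2t) - C_2e^(-4t)sin(2t), y(t) = -C_1e^(-4t)sin(2t) + 3C_1e^(-4t)cos(2t) + 3C_2e^(-4t)sin(2t) + C_2e^(-4t)cos(2t)

Coefficient matrix A = [[-10, -2], [20, 2]].
Characteristic polynomial det(A - λI) = λ^2 + 8λ + 20 = 0.
Eigenvalues λ = -4 ± 2i (complex conjugate pair).
For λ=-4+2i: an eigenvector is (-1,3) - i(0,-1) = (-1, 3 + i).
A real fundamental pair from Re and Im of e^((-4+2i)t)v: X_1 = e^(-4t)(cos(2t)·(-1,3) + sin(2t)·(0,-1)), X_2 = e^(-4t)(sin(2t)·(-1,3) - cos(2t)·(0,-1)).
General solution: C_1X_1 + C_2X_2.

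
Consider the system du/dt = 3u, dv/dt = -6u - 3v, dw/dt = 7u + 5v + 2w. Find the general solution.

Coefficient matrix A = [[3, 0, 0], [-6, -3, 0], [7, 5, 2]].
det(A - λI) = 0 gives eigenvalues λ = -3, 3, 2.
For λ=-3: eigenvector (0,1,-1).
For λ=3: eigenvector (1,-1,2).
For λ=2: eigenvector (0,0,1).
General solution: K_1e^(-3t)(0,1,-1) + K_2e^(3t)(1,-1,2) + K_3e^(2t)(0,0,1).

u(t) = K_2e^(3t), v(t) = K_1e^(-3t) - K_2e^(3t), w(t) = -K_1e^(-3t) + 2K_2e^(3t) + K_3e^(2t)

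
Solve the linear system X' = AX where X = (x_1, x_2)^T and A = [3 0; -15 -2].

Coefficient matrix A = [[3, 0], [-15, -2]].
Characteristic polynomial det(A - λI) = λ^2 - λ - 6 = 0.
Eigenvalues λ = 3, -2.
For λ=3: (A-λI) row 2 is [-15, -5], so an eigenvector is (-1, 3).
For λ=-2: (A-λI) row 1 is [5, 0], so an eigenvector is (0, 1).
General solution: C_1e^(3t)(-1,3) + C_2e^(-2t)(0,1).

x_1(t) = -C_1e^(3t), x_2(t) = 3C_1e^(3t) + C_2e^(-2t)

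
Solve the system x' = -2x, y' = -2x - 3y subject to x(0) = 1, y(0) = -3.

Coefficient matrix A = [[-2, 0], [-2, -3]].
Characteristic polynomial det(A - λI) = λ^2 + 5λ + 6 = 0.
Eigenvalues λ = -2, -3.
For λ=-2: (A-λI) row 2 is [-2, -1], so an eigenvector is (1, -2).
For λ=-3: (A-λI) row 1 is [1, 0], so an eigenvector is (0, -1).
General solution: K_1e^(-2t)(1,-2) + K_2e^(-3t)(0,-1).
Applying x(0)=1, y(0)=-3 gives K_1=1, K_2=1.

x(t) = e^(-2t), y(t) = -2e^(-2t) - e^(-3t)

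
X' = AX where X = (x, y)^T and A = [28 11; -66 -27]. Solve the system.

x(t) = -c_1e^(6t) - c_2e^(-5t), y(t) = 2c_1e^(6t) + 3c_2e^(-5t)

Coefficient matrix A = [[28, 11], [-66, -27]].
Characteristic polynomial det(A - λI) = λ^2 - λ - 30 = 0.
Eigenvalues λ = 6, -5.
For λ=6: (A-λI) row 1 is [22, 11], so an eigenvector is (-1, 2).
For λ=-5: (A-λI) row 1 is [33, 11], so an eigenvector is (-1, 3).
General solution: c_1e^(6t)(-1,2) + c_2e^(-5t)(-1,3).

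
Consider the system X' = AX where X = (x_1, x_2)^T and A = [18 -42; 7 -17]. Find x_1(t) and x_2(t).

Coefficient matrix A = [[18, -42], [7, -17]].
Characteristic polynomial det(A - λI) = λ^2 - λ - 12 = 0.
Eigenvalues λ = -3, 4.
For λ=-3: (A-λI) row 1 is [21, -42], so an eigenvector is (2, 1).
For λ=4: (A-λI) row 1 is [14, -42], so an eigenvector is (3, 1).
General solution: c_1e^(-3t)(2,1) + c_2e^(4t)(3,1).

x_1(t) = 2c_1e^(-3t) + 3c_2e^(4t), x_2(t) = c_1e^(-3t) + c_2e^(4t)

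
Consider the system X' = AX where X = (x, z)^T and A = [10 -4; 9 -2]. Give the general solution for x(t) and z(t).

Coefficient matrix A = [[10, -4], [9, -2]].
Characteristic polynomial det(A - λI) = λ^2 - 8λ + 16 = 0.
Single eigenvalue λ = 4 with algebraic multiplicity 2.
Eigenvector v = (-2,-3); generalized eigenvector w with (A-λI)w=v is (1,2).
General solution: e^(4t)[c_1·v + c_2·(t·v + w)].

x(t) = -2c_1e^(4t) - 2c_2te^(4t) + c_2e^(4t), z(t) = -3c_1e^(4t) - 3c_2te^(4t) + 2c_2e^(4t)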